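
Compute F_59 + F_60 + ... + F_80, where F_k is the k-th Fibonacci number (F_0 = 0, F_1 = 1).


Use the identity sum_{k=0}^{N} F_k = F_{N+2} - 1 (which follows from F_{k+2} - F_{k+1} = F_k). Then
sum_{k=59}^{80} F_k = (F_{82} - 1) - (F_{60} - 1) = F_{82} - F_{60}.
Computing: F_{82} = 61305790721611591, F_{60} = 1548008755920, so
Sum = 61305790721611591 - 1548008755920 = 61304242712855671.

61304242712855671


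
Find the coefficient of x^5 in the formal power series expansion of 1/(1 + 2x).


Write 1/(1 + c x) = 1/(1 - (-c) x) and apply the geometric-series identity
1/(1 - y) = sum_{k>=0} y^k to get 1/(1 + c x) = sum_{k>=0} (-c)^k x^k.
So the coefficient of x^k is (-c)^k = (-1)^k * c^k.
Here c = 2 and k = 5:
(-2)^5 = -1 * 32 = -32

-32


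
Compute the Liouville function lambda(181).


The Liouville function is lambda(k) = (-1)^Omega(k), where Omega(k) counts the prime factors of k with multiplicity.
Factoring: 181 = 181, so Omega(181) = 1.
lambda(181) = (-1)^1 = -1.

-1


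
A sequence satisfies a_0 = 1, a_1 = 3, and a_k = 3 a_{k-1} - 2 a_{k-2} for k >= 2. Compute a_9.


The characteristic equation is t^2 - 3 t + 2 = 0, with roots r_1 = 2 and r_2 = 1 (so c_1 = r_1 + r_2, c_2 = -r_1 r_2 as required).
One can use the closed form a_n = A r_1^n + B r_2^n, but direct iteration is more reliable:
a_0 = 1, a_1 = 3, a_2 = 7, a_3 = 15, a_4 = 31, a_5 = 63, a_6 = 127, a_7 = 255, a_8 = 511, a_9 = 1023.
So a_9 = 1023.

1023


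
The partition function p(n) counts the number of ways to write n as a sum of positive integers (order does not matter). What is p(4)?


Using the generating function prod_{k>=1} 1/(1-x^k), we compute p(4).
By dynamic programming over parts 1 through 4:
p(4) = 5

5


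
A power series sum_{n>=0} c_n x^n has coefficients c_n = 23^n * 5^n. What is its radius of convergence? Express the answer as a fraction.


By the root test (Cauchy-Hadamard), the radius is R = 1 / limsup_n |c_n|^(1/n).
Here |c_n|^(1/n) = (23^n * 5^n)^(1/n) = 23 * 5 = 115 for all n.
So R = 1/115 = 1/115.

1/115


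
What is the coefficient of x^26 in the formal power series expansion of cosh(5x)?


The Maclaurin series is cosh(t) = sum_{m>=0} t^(2m) / (2m)!, so substituting t = 5x, only even powers of x are nonzero, with coefficient of x^(2m) equal to 5^(2m) / (2m)!.
For x^26 the coefficient is 5^26/26! = 1490116119384765625/403291461126605635584000000 = 95367431640625/25810653512102760677376.

95367431640625/25810653512102760677376


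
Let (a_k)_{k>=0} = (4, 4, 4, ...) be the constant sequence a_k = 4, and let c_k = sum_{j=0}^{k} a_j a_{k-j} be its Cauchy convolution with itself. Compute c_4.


Since a_j = 4 for all j >= 0, the convolution sum becomes
c_k = sum_{j=0}^{k} 4 * 4 = 16 * (k + 1).
Equivalently, the generating function of (a_k) is 4/(1 - x) and its square is 16/(1 - x)^2 = sum_{k>=0} 16(k + 1) x^k.
For k = 4: 16 * 5 = 80.

80


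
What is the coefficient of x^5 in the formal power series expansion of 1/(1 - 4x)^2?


The general identity 1/(1 - c x)^r = sum_{k>=0} c^k C(k + r - 1, r - 1) x^k follows by substituting y = c x into 1/(1 - y)^r = sum_{k>=0} C(k + r - 1, r - 1) y^k.
For c = 4, r = 2, k = 5:
4^5 * C(6, 1) = 1024 * 6 = 6144.

6144


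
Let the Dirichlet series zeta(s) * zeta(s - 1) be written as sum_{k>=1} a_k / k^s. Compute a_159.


Convolution gives a_k = sum_{d | k} d * 1 = sum_{d | k} d = sigma(k), the sum of positive divisors of k.
For k = 159, the divisors are 1, 3, 53, 159, so
sigma(159) = 1 + 3 + 53 + 159 = 216.

216


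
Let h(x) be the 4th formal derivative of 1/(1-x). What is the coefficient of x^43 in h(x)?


Differentiating 4 times: d^4/dx^4 [1/(1-x)] = 4!/(1-x)^5.
The expansion 1/(1-x)^5 = sum_{k>=0} C(k+4, 4) x^k, so the coefficient of x^n in 4!/(1-x)^5 is 4! * C(n+4, 4).
For n = 43: 24 * C(47, 4) = 24 * 178365 = 4280760

4280760


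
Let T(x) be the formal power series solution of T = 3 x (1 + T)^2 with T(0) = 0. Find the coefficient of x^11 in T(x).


Apply the Lagrange inversion formula: if T = 3 x * phi(T) with phi(t) = (1 + t)^2, then [x^n] T = 3^n * (1/n) [t^(n-1)] phi(t)^n = 3^n * (1/n) [t^(n-1)] (1 + t)^(2n) = 3^n * (1/n) C(2n, n-1).
Using the identity C(2n, n-1) = C(2n, n) * n / (n+1), the unscaled factor equals C(2n, n) / (n+1) = C_n, the n-th Catalan number.
For n = 11: C_11 = C(22, 11) / 12 = 705432/12 = 58786.
With the 3^11 = 177147 factor, the coefficient is 177147 * 58786 = 10413763542.

10413763542


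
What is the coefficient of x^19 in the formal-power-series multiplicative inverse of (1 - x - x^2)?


Let the inverse be f(x) = sum_{k>=0} a_k x^k. From f(x) * (1 - x - x^2) = 1 and matching coefficients:
 x^0: a_0 = 1.
 x^1: a_1 - a_0 = 0, so a_1 = 1.
 x^k (k >= 2): a_k - a_{k-1} - a_{k-2} = 0, i.e. a_k = a_{k-1} + a_{k-2}.
This is the Fibonacci-type recurrence shifted so that a_0 = a_1 = 1.
Iterating: a_0=1, a_1=1, a_2=2, a_3=3, a_4=5, a_5=8, a_6=13, a_7=21, a_8=34, a_9=55, ...
a_19 = 6765.

6765


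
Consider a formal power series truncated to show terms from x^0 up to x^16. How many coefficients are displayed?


From x^0 to x^16 inclusive, the count is 16 - 0 + 1 = 17.

17


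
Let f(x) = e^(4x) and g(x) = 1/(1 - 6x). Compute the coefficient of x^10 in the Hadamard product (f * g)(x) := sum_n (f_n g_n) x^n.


Expanding: f_k = 4^k/k! (from e^(4x)) and g_k = 6^k (from 1/(1 - 6x)). So the Hadamard coefficient (f * g)_k = 4^k 6^k / k! = (24)^k / k!.
For k = 10: 24^10/10! = 63403380965376/3628800 = 3057647616/175.

3057647616/175


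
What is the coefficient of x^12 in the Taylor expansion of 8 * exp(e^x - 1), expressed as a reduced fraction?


exp(e^x - 1) = sum_{k>=0} Bell_k x^k / k!, where Bell_k is the k-th Bell number.
So the coefficient of x^12 is 8 * Bell_12 / 12!.
Computing: Bell_12 = 4213597 and 12! = 479001600, giving
8 * 4213597/479001600 = 4213597/59875200.

4213597/59875200


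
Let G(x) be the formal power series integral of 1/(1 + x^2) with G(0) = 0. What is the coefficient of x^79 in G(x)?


1/(1 + x^2) = sum_{j>=0} (-1)^j x^(2j). Integrating termwise with G(0) = 0:
G(x) = sum_{j>=0} (-1)^j x^(2j+1) / (2j+1) = arctan(x).
Only odd powers are nonzero. For x^79 write 79 = 2*39 + 1, giving
(-1)^39 / 79 = -1/79 = -1/79.

-1/79


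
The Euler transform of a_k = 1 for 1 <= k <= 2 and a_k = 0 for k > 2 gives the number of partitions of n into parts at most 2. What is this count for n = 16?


Partitions of 16 into parts at most 2:
Using generating function (1-x)^(-1)(1-x^2)^(-1),
the coefficient of x^16 = 9

9


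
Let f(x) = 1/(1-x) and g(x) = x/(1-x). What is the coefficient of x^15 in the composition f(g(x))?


First simplify the composition: f(g(x)) = 1/(1 - x/(1-x)) = (1-x)/((1-x) - x) = (1-x)/(1-2x).
Now extract the coefficient. Write (1-x)/(1-2x) = 1/(1-2x) - x/(1-2x).
The coefficient of x^n in 1/(1-2x) is 2^n, and in x/(1-2x) is 2^(n-1) (for n >= 1).
So the coefficient of x^15 is 2^15 - 2^14 = 32768 - 16384 = 16384.

16384


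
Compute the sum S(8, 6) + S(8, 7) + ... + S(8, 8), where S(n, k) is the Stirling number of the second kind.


By definition, S(n, k) counts partitions of an n-set into exactly k nonempty blocks.
Computing row n = 8 for k = 6..8:
S(8, k): 266, 28, 1
Sum = 295.

295


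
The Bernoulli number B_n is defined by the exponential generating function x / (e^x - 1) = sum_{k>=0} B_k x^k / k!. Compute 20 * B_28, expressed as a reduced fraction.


Bernoulli numbers can also be computed recursively via B_0 = 1 and sum_{j=0}^{m} C(m+1, j) B_j = 0 for m >= 1. Odd-index Bernoulli numbers vanish for k >= 3.
Computing B_28 = -23749461029/870, so 20 * B_28 = 20 * -23749461029/870 = -47498922058/87.

-47498922058/87


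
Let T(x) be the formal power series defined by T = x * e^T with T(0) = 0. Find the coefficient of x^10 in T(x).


Apply the Lagrange inversion formula: if T = x * phi(T) with phi(t) = e^t, then
[x^n] T = (1/n) [t^(n-1)] phi(t)^n = (1/n) [t^(n-1)] e^(n t) = (1/n) * n^(n-1) / (n-1)! = n^(n-1) / n!.
When c = 1 this is the Cayley count of rooted labeled trees on n vertices, divided by n!.
For n = 10: 10^9 / 10! = 1000000000/3628800 = 156250/567.

156250/567


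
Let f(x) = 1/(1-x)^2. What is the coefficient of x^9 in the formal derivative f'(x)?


Differentiate: d/dx [ 1/(1-x)^r ] = r / (1-x)^(r+1).
Here r = 2, so f'(x) = 2 / (1-x)^3.
The expansion of 1/(1-x)^(r+1) has coefficient of x^n equal to C(n+r, r).
So the coefficient of x^9 in f'(x) is
2 * C(11, 2) = 2 * 55 = 110

110


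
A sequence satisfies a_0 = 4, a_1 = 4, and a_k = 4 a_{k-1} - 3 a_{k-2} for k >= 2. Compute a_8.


The characteristic equation is t^2 - 4 t + 3 = 0, with roots r_1 = 3 and r_2 = 1 (so c_1 = r_1 + r_2, c_2 = -r_1 r_2 as required).
One can use the closed form a_n = A r_1^n + B r_2^n, but direct iteration is more reliable:
a_0 = 4, a_1 = 4, a_2 = 4, a_3 = 4, a_4 = 4, a_5 = 4, a_6 = 4, a_7 = 4, a_8 = 4.
So a_8 = 4.

4


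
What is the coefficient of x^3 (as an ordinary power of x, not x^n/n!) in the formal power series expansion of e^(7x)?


The exponential series is e^y = sum_{k>=0} y^k / k!. Substituting y = 7x gives
e^(7x) = sum_{k>=0} 7^k x^k / k!.
So the coefficient of x^n is a^n/n! with a = 7, n = 3:
7^3 / 3! = 343/6 = 343/6

343/6


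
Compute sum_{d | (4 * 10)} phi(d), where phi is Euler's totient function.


First, 4 * 10 = 40. One classical identity is sum_{d | n} phi(d) = n (each k in [1, n] has a unique gcd with n, and among the k's with gcd(k, n) = n/d there are phi(d) of them). So the sum equals 40. We also verify directly:
Divisors of 40: 1, 2, 4, 5, 8, 10, 20, 40.
phi values: 1, 1, 2, 4, 4, 4, 8, 16.
Sum = 40.

40


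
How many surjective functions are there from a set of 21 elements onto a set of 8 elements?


By inclusion-exclusion on which target elements are missed, the number of surjections from an n-set onto a k-set is
surj(n, k) = sum_{j=0}^{k} (-1)^j C(k, j) (k - j)^n.
Equivalently surj(n, k) = k! * S(n, k), where S(n, k) is the Stirling number of the second kind.
For n = 21, k = 8:
S(21, 8) = 132511015347084, so
surj = 8! * 132511015347084 = 40320 * 132511015347084 = 5342844138794426880.

5342844138794426880


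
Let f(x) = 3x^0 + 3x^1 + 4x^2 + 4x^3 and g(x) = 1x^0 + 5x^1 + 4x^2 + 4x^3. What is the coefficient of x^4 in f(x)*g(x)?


Cauchy product at x^4:
3*4 + 4*4 + 4*5
= 48

48


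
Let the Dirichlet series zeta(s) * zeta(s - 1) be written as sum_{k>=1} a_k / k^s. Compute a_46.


Convolution gives a_k = sum_{d | k} d * 1 = sum_{d | k} d = sigma(k), the sum of positive divisors of k.
For k = 46, the divisors are 1, 2, 23, 46, so
sigma(46) = 1 + 2 + 23 + 46 = 72.

72


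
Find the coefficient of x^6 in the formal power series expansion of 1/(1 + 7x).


Write 1/(1 + c x) = 1/(1 - (-c) x) and apply the geometric-series identity
1/(1 - y) = sum_{k>=0} y^k to get 1/(1 + c x) = sum_{k>=0} (-c)^k x^k.
So the coefficient of x^k is (-c)^k = (-1)^k * c^k.
Here c = 7 and k = 6:
(-7)^6 = 1 * 117649 = 117649

117649


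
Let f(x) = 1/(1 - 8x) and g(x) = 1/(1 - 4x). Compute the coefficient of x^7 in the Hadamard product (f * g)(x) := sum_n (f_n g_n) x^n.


f has coefficients f_k = 8^k and g has coefficients g_k = 4^k, so the Hadamard product has coefficient (f*g)_k = 8^k * 4^k = 32^k.
For k = 7: 32^7 = 34359738368.

34359738368


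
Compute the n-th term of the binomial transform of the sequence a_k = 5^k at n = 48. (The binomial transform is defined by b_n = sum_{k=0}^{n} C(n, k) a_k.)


With a_k = 5^k, b_n = sum_{k=0}^{n} C(n, k) 5^k = (1 + 5)^n by the binomial theorem.
For n = 48: (1 + 5)^48 = 6^48 = 22452257707354557240087211123792674816.

22452257707354557240087211123792674816


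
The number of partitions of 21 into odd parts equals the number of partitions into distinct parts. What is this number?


Computing partitions of 21 into odd parts (1, 3, 5, ...):
Using the generating function prod_{k>=0} 1/(1-x^(2k+1)),
the count is 76

76


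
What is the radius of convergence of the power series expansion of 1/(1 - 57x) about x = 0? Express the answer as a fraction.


Expanding 1/(1 - 57x) = sum_{k>=0} 57^k x^k, the series converges when |57x| < 1, i.e., |x| < 1/57.
So the radius of convergence is 1/57 = 1/57.

1/57


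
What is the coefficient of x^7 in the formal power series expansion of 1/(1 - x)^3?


The expansion 1/(1 - x)^r = sum_{k>=0} C(k + r - 1, r - 1) x^k follows from the multiset / negative-binomial theorem (or from repeated differentiation of the geometric series).
For r = 3 and k = 7:
C(9, 2) = 362880 / (2 * 5040) = 36.

36


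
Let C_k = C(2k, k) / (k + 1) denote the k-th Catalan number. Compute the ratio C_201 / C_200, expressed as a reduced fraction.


Using C_k = (2k)! / (k! (k+1)!), the ratio C_{k+1}/C_k simplifies to
C_{k+1}/C_k = [(2k+2)! / ((k+1)! (k+2)!)] * [k! (k+1)! / (2k)!]
 = (2k+2)(2k+1) / ((k+1)(k+2)) = 2(2k+1) / (k+2).
For k = 200: 2(2*200 + 1) / (200 + 2) = 802/202 = 401/101.

401/101


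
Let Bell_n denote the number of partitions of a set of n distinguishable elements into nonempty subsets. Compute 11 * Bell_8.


Bell_8 can be computed from the Bell triangle or from Dobinski's identity Bell_n = (1/e) * sum_{k>=0} k^n / k!.
Computing Bell_8 = 4140.
Then 11 * 4140 = 45540.

45540


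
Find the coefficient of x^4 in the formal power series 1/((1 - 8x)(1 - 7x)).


By partial fractions or Cauchy convolution:
The coefficient equals sum_{k=0}^{4} 8^k * 7^(4-k).
= 15961

15961


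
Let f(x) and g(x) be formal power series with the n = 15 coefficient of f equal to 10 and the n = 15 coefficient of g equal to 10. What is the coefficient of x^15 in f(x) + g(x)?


Addition of formal power series is termwise.
The coefficient of x^15 in f + g = 10 + 10
= 20

20


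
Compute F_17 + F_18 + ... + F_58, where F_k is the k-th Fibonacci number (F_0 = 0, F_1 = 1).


Use the identity sum_{k=0}^{N} F_k = F_{N+2} - 1 (which follows from F_{k+2} - F_{k+1} = F_k). Then
sum_{k=17}^{58} F_k = (F_{60} - 1) - (F_{18} - 1) = F_{60} - F_{18}.
Computing: F_{60} = 1548008755920, F_{18} = 2584, so
Sum = 1548008755920 - 2584 = 1548008753336.

1548008753336


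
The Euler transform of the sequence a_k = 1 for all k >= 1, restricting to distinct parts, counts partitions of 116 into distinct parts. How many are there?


Partitions of 116 into distinct parts can be computed via generating function.
Product (1+x)(1+x^2)(1+x^3)...
The coefficient of x^116 = 1611388

1611388


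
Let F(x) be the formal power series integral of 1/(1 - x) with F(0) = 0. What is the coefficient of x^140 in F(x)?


1/(1 - x) = sum_{k>=0} x^k. Integrating termwise and using F(0) = 0 gives
F(x) = sum_{k>=0} x^(k+1) / (k+1) = sum_{m>=1} x^m / m = -ln(1 - x).
So the coefficient of x^140 is 1/140 = 1/140.

1/140


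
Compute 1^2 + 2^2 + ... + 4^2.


This power sum has a closed form given by Faulhaber's formula
sum_{k=1}^{m} k^p = (1 / (p + 1)) * sum_{j=0}^{p} C(p + 1, j) B_j m^(p + 1 - j),
but for small m direct computation is fastest:
1 + 4 + 9 + 16 = 30.

30


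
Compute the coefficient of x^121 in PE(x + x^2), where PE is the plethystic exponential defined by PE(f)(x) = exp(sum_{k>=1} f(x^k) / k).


With f(x) = x + x^2, the exponent is sum_{k>=1} (x^k + x^(2k)) / k = -ln(1 - x) - ln(1 - x^2). Exponentiating:
PE(x + x^2) = 1 / ((1 - x)(1 - x^2)).
This is the generating function for partitions of n into parts of size 1 or 2. The number of 2's can be any j in 0..60, and the rest are 1's, so
[x^121] = floor(121/2) + 1 = 61.

61


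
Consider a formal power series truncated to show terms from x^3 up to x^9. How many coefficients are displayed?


From x^3 to x^9 inclusive, the count is 9 - 3 + 1 = 7.

7


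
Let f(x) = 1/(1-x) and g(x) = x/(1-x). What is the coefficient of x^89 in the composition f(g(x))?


First simplify the composition: f(g(x)) = 1/(1 - x/(1-x)) = (1-x)/((1-x) - x) = (1-x)/(1-2x).
Now extract the coefficient. Write (1-x)/(1-2x) = 1/(1-2x) - x/(1-2x).
The coefficient of x^n in 1/(1-2x) is 2^n, and in x/(1-2x) is 2^(n-1) (for n >= 1).
So the coefficient of x^89 is 2^89 - 2^88 = 618970019642690137449562112 - 309485009821345068724781056 = 309485009821345068724781056.

309485009821345068724781056


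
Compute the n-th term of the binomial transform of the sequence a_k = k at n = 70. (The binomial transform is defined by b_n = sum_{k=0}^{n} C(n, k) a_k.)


With a_k = k, b_n = sum_{k=0}^{n} C(n, k) k. Using k * C(n, k) = n * C(n-1, k-1) gives b_n = n * sum_{k>=1} C(n-1, k-1) = n * 2^(n-1).
For n = 70: 70 * 2^69 = 70 * 590295810358705651712 = 41320706725109395619840.

41320706725109395619840


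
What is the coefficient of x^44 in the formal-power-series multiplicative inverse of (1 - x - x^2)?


Let the inverse be f(x) = sum_{k>=0} a_k x^k. From f(x) * (1 - x - x^2) = 1 and matching coefficients:
 x^0: a_0 = 1.
 x^1: a_1 - a_0 = 0, so a_1 = 1.
 x^k (k >= 2): a_k - a_{k-1} - a_{k-2} = 0, i.e. a_k = a_{k-1} + a_{k-2}.
This is the Fibonacci-type recurrence shifted so that a_0 = a_1 = 1.
Iterating: a_0=1, a_1=1, a_2=2, a_3=3, a_4=5, a_5=8, a_6=13, a_7=21, a_8=34, a_9=55, ...
a_44 = 1134903170.

1134903170


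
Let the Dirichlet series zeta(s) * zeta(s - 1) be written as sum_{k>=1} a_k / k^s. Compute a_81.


Convolution gives a_k = sum_{d | k} d * 1 = sum_{d | k} d = sigma(k), the sum of positive divisors of k.
For k = 81, the divisors are 1, 3, 9, 27, 81, so
sigma(81) = 1 + 3 + 9 + 27 + 81 = 121.

121


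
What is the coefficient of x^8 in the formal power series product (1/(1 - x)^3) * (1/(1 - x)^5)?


Combine the factors: (1/(1 - x)^3) * (1/(1 - x)^5) = 1/(1 - x)^8.
Then use 1/(1 - x)^r = sum_{k>=0} C(k + r - 1, r - 1) x^k with r = 8 and k = 8:
C(15, 7) = 6435.

6435


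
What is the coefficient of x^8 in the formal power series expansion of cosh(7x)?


The Maclaurin series is cosh(t) = sum_{m>=0} t^(2m) / (2m)!, so substituting t = 7x, only even powers of x are nonzero, with coefficient of x^(2m) equal to 7^(2m) / (2m)!.
For x^8 the coefficient is 7^8/8! = 5764801/40320 = 823543/5760.

823543/5760


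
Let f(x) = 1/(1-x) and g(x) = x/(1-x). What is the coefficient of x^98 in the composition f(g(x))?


First simplify the composition: f(g(x)) = 1/(1 - x/(1-x)) = (1-x)/((1-x) - x) = (1-x)/(1-2x).
Now extract the coefficient. Write (1-x)/(1-2x) = 1/(1-2x) - x/(1-2x).
The coefficient of x^n in 1/(1-2x) is 2^n, and in x/(1-2x) is 2^(n-1) (for n >= 1).
So the coefficient of x^98 is 2^98 - 2^97 = 316912650057057350374175801344 - 158456325028528675187087900672 = 158456325028528675187087900672.

158456325028528675187087900672


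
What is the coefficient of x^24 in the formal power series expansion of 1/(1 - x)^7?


The negative binomial / multiset identity is
1/(1 - x)^r = sum_{k>=0} C(k + r - 1, r - 1) x^k.
Here r = 7 and k = 24, so the coefficient is
C(24 + 6, 6) = C(30, 6)
= 593775

593775


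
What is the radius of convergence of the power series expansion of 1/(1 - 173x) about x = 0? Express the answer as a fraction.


Expanding 1/(1 - 173x) = sum_{k>=0} 173^k x^k, the series converges when |173x| < 1, i.e., |x| < 1/173.
So the radius of convergence is 1/173 = 1/173.

1/173


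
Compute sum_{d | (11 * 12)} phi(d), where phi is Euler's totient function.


First, 11 * 12 = 132. One classical identity is sum_{d | n} phi(d) = n (each k in [1, n] has a unique gcd with n, and among the k's with gcd(k, n) = n/d there are phi(d) of them). So the sum equals 132. We also verify directly:
Divisors of 132: 1, 2, 3, 4, 6, 11, 12, 22, 33, 44, 66, 132.
phi values: 1, 1, 2, 2, 2, 10, 4, 10, 20, 20, 20, 40.
Sum = 132.

132


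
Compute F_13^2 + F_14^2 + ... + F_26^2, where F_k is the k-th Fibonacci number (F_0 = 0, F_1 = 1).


There is a standard identity sum_{k=0}^{N} F_k^2 = F_N * F_{N+1} (proved inductively from the telescoping relation F_k^2 = F_k F_{k+1} - F_{k-1} F_k). Then
sum_{k=13}^{26} F_k^2 = F_26 F_27 - F_12 F_13.
Computing: F_26 = 121393, F_27 = 196418, F_12 = 144, F_13 = 233.
Sum = 121393 * 196418 - 144 * 233 = 23843736722.

23843736722


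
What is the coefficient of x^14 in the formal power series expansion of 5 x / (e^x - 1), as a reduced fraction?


The exponential generating function for Bernoulli numbers is
x / (e^x - 1) = sum_{k>=0} B_k x^k / k!.
So the coefficient of x^14 in 5 x / (e^x - 1) is 5 B_14 / 14!.
Computing: B_14 = 7/6, 14! = 87178291200, giving
5 * 7/6 / 87178291200 = 1/14944849920.

1/14944849920


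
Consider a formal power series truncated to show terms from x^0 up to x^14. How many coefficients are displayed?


From x^0 to x^14 inclusive, the count is 14 - 0 + 1 = 15.

15


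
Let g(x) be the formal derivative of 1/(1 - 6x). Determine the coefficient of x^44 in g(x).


Differentiate termwise: d/dx sum_{k>=0} 6^k x^k = sum_{k>=1} k 6^k x^(k-1) = sum_{j>=0} (j+1) 6^(j+1) x^j.
Equivalently, d/dx [1/(1 - 6x)] = 6/(1 - 6x)^2.
For j = 44: 45 * 6^45 = 45 * 103945637534048876111514866313854976 = 4677553689032199425018168984123473920.

4677553689032199425018168984123473920


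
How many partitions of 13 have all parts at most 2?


Using the generating function (1-x)^(-1)(1-x^2)^(-1),
the coefficient of x^13 counts these restricted partitions.
Result = 7

7


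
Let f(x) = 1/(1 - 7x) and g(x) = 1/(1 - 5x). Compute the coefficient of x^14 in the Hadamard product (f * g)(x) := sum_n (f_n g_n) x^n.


f has coefficients f_k = 7^k and g has coefficients g_k = 5^k, so the Hadamard product has coefficient (f*g)_k = 7^k * 5^k = 35^k.
For k = 14: 35^14 = 4139545122369384765625.

4139545122369384765625


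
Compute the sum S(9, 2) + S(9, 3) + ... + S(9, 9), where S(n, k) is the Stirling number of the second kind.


By definition, S(n, k) counts partitions of an n-set into exactly k nonempty blocks.
Computing row n = 9 for k = 2..9:
S(9, k): 255, 3025, 7770, 6951, 2646, 462, 36, 1
Sum = 21146.

21146


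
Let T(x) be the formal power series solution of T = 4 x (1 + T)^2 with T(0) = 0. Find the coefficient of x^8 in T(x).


Apply the Lagrange inversion formula: if T = 4 x * phi(T) with phi(t) = (1 + t)^2, then [x^n] T = 4^n * (1/n) [t^(n-1)] phi(t)^n = 4^n * (1/n) [t^(n-1)] (1 + t)^(2n) = 4^n * (1/n) C(2n, n-1).
Using the identity C(2n, n-1) = C(2n, n) * n / (n+1), the unscaled factor equals C(2n, n) / (n+1) = C_n, the n-th Catalan number.
For n = 8: C_8 = C(16, 8) / 9 = 12870/9 = 1430.
With the 4^8 = 65536 factor, the coefficient is 65536 * 1430 = 93716480.

93716480


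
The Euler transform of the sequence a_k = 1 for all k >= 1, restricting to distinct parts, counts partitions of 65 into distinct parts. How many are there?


Partitions of 65 into distinct parts can be computed via generating function.
Product (1+x)(1+x^2)(1+x^3)...
The coefficient of x^65 = 18200

18200


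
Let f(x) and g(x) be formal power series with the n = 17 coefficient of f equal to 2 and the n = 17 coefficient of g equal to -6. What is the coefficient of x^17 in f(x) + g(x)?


Addition of formal power series is termwise.
The coefficient of x^17 in f + g = 2 + -6
= -4

-4


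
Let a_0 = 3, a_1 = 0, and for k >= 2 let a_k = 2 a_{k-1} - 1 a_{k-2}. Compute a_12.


Iterating the recurrence forward:
a_0 = 3
a_1 = 0
a_2 = 2*0 - 1*3 = -3
a_3 = 2*-3 - 1*0 = -6
a_4 = 2*-6 - 1*-3 = -9
a_5 = 2*-9 - 1*-6 = -12
a_6 = 2*-12 - 1*-9 = -15
a_7 = 2*-15 - 1*-12 = -18
a_8 = 2*-18 - 1*-15 = -21
a_9 = 2*-21 - 1*-18 = -24
a_10 = 2*-24 - 1*-21 = -27
a_11 = 2*-27 - 1*-24 = -30
a_12 = 2*-30 - 1*-27 = -33
So a_12 = -33.

-33


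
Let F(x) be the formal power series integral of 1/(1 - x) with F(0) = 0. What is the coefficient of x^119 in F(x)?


1/(1 - x) = sum_{k>=0} x^k. Integrating termwise and using F(0) = 0 gives
F(x) = sum_{k>=0} x^(k+1) / (k+1) = sum_{m>=1} x^m / m = -ln(1 - x).
So the coefficient of x^119 is 1/119 = 1/119.

1/119


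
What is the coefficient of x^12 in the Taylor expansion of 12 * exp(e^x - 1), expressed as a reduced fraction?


exp(e^x - 1) = sum_{k>=0} Bell_k x^k / k!, where Bell_k is the k-th Bell number.
So the coefficient of x^12 is 12 * Bell_12 / 12!.
Computing: Bell_12 = 4213597 and 12! = 479001600, giving
12 * 4213597/479001600 = 4213597/39916800.

4213597/39916800


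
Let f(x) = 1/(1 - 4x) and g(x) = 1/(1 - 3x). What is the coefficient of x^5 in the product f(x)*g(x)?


The coefficient of x^n in f*g is the Cauchy product: sum_{k=0}^{n} a^k * b^(n-k).
With a=4, b=3, n=5:
sum_{k=0}^{5} 4^k * 3^(5-k)
= 3367

3367


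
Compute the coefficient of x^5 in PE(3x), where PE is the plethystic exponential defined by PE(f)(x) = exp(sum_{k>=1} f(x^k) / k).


With f(x) = 3x, the exponent is sum_{k>=1} 3 x^k / k = 3 * (-ln(1 - x)). Exponentiating:
PE(3x) = exp(-3 ln(1 - x)) = 1/(1 - x)^3.
By the negative binomial expansion, [x^n] 1/(1 - x)^3 = C(n + 2, 2).
For n = 5: C(7, 2) = 21.

21


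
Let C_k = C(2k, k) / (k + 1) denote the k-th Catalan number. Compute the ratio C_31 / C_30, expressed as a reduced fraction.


Using C_k = (2k)! / (k! (k+1)!), the ratio C_{k+1}/C_k simplifies to
C_{k+1}/C_k = [(2k+2)! / ((k+1)! (k+2)!)] * [k! (k+1)! / (2k)!]
 = (2k+2)(2k+1) / ((k+1)(k+2)) = 2(2k+1) / (k+2).
For k = 30: 2(2*30 + 1) / (30 + 2) = 122/32 = 61/16.

61/16


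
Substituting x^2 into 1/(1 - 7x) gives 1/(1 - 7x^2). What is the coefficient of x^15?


Since 1/(1 - 7x^2) only has even powers of x,
the coefficient of x^15 (odd) is 0.

0


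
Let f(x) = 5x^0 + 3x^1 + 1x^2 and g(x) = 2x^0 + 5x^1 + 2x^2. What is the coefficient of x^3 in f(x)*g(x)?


Cauchy product at x^3:
3*2 + 1*5
= 11

11


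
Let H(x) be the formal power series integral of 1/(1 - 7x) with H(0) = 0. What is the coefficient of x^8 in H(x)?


1/(1 - 7x) = sum_{k>=0} 7^k x^k. Integrating termwise with H(0) = 0:
H(x) = sum_{k>=0} 7^k x^(k+1) / (k+1) = sum_{m>=1} 7^(m-1) x^m / m.
For m = 8: 7^7/8 = 823543/8 = 823543/8.

823543/8


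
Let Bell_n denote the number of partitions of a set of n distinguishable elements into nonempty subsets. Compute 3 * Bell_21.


Bell_21 can be computed from the Bell triangle or from Dobinski's identity Bell_n = (1/e) * sum_{k>=0} k^n / k!.
Computing Bell_21 = 474869816156751.
Then 3 * 474869816156751 = 1424609448470253.

1424609448470253


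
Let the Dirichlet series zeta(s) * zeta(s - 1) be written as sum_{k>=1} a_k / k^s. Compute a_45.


Convolution gives a_k = sum_{d | k} d * 1 = sum_{d | k} d = sigma(k), the sum of positive divisors of k.
For k = 45, the divisors are 1, 3, 5, 9, 15, 45, so
sigma(45) = 1 + 3 + 5 + 9 + 15 + 45 = 78.

78


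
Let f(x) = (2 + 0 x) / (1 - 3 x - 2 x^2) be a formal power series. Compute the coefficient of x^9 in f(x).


Write f(x) = sum_{k>=0} a_k x^k. Multiplying both sides by 1 - 3 x - 2 x^2 gives
(1 - 3 x - 2 x^2) sum_{k>=0} a_k x^k = 2 + 0 x.
Matching coefficients:
 x^0: a_0 = 2
 x^1: a_1 - 3 a_0 = 0  =>  a_1 = 3*2 + 0 = 6
 x^k (k >= 2): a_k = 3 a_{k-1} + 2 a_{k-2}.
Iterating: a_2 = 22, a_3 = 78, a_4 = 278, a_5 = 990, a_6 = 3526, a_7 = 12558, a_8 = 44726, a_9 = 159294.
So the coefficient of x^9 is 159294.

159294


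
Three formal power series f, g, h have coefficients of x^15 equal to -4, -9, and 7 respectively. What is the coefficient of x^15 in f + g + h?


Series addition is componentwise:
-4 + -9 + 7
= -6

-6


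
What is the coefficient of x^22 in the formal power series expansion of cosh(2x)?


The Maclaurin series is cosh(t) = sum_{m>=0} t^(2m) / (2m)!, so substituting t = 2x, only even powers of x are nonzero, with coefficient of x^(2m) equal to 2^(2m) / (2m)!.
For x^22 the coefficient is 2^22/22! = 4194304/1124000727777607680000 = 8/2143861251406875.

8/2143861251406875


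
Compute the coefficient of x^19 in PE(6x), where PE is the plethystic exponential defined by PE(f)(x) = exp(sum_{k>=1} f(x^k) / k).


With f(x) = 6x, the exponent is sum_{k>=1} 6 x^k / k = 6 * (-ln(1 - x)). Exponentiating:
PE(6x) = exp(-6 ln(1 - x)) = 1/(1 - x)^6.
By the negative binomial expansion, [x^n] 1/(1 - x)^6 = C(n + 5, 5).
For n = 19: C(24, 5) = 42504.

42504


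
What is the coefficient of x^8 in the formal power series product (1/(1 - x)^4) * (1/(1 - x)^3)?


Combine the factors: (1/(1 - x)^4) * (1/(1 - x)^3) = 1/(1 - x)^7.
Then use 1/(1 - x)^r = sum_{k>=0} C(k + r - 1, r - 1) x^k with r = 7 and k = 8:
C(14, 6) = 3003.

3003


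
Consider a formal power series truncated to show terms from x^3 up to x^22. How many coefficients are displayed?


From x^3 to x^22 inclusive, the count is 22 - 3 + 1 = 20.

20


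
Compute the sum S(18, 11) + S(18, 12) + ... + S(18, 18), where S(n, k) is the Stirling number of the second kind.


By definition, S(n, k) counts partitions of an n-set into exactly k nonempty blocks.
Computing row n = 18 for k = 11..18:
S(18, k): 8391004908, 1256328866, 125854638, 8408778, 367200, 9996, 153, 1
Sum = 9781974540.

9781974540


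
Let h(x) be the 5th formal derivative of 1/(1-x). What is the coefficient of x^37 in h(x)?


Differentiating 5 times: d^5/dx^5 [1/(1-x)] = 5!/(1-x)^6.
The expansion 1/(1-x)^6 = sum_{k>=0} C(k+5, 5) x^k, so the coefficient of x^n in 5!/(1-x)^6 is 5! * C(n+5, 5).
For n = 37: 120 * C(42, 5) = 120 * 850668 = 102080160

102080160


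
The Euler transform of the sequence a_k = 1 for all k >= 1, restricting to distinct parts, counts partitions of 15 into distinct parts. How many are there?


Partitions of 15 into distinct parts can be computed via generating function.
Product (1+x)(1+x^2)(1+x^3)...
The coefficient of x^15 = 27

27


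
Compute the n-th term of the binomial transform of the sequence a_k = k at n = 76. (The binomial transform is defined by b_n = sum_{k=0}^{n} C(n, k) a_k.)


With a_k = k, b_n = sum_{k=0}^{n} C(n, k) k. Using k * C(n, k) = n * C(n-1, k-1) gives b_n = n * sum_{k>=1} C(n-1, k-1) = n * 2^(n-1).
For n = 76: 76 * 2^75 = 76 * 37778931862957161709568 = 2871198821584744289927168.

2871198821584744289927168


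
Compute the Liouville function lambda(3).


The Liouville function is lambda(k) = (-1)^Omega(k), where Omega(k) counts the prime factors of k with multiplicity.
Factoring: 3 = 3, so Omega(3) = 1.
lambda(3) = (-1)^1 = -1.

-1


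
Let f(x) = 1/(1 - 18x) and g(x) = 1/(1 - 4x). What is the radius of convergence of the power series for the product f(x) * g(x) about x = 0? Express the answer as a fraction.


The radius of 1/(1 - 18x) is 1/18 (nearest singularity at x = 1/18), and the radius of 1/(1 - 4x) is 1/4.
The product f(x)*g(x) = 1/((1 - 18x)(1 - 4x)) has singularities at both 1/18 and 1/4, so its radius of convergence is the distance to the nearest one:
min(1/18, 1/4) = 1/18.

1/18


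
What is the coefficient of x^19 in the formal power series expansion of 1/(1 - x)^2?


The negative binomial / multiset identity is
1/(1 - x)^r = sum_{k>=0} C(k + r - 1, r - 1) x^k.
Here r = 2 and k = 19, so the coefficient is
C(19 + 1, 1) = C(20, 1)
= 20

20


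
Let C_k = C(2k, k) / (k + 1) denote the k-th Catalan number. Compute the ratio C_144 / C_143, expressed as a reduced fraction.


Using C_k = (2k)! / (k! (k+1)!), the ratio C_{k+1}/C_k simplifies to
C_{k+1}/C_k = [(2k+2)! / ((k+1)! (k+2)!)] * [k! (k+1)! / (2k)!]
 = (2k+2)(2k+1) / ((k+1)(k+2)) = 2(2k+1) / (k+2).
For k = 143: 2(2*143 + 1) / (143 + 2) = 574/145 = 574/145.

574/145


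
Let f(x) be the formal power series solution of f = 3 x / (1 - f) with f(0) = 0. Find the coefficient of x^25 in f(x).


Apply Lagrange inversion: f = 3 x * phi(f) with phi(t) = 1/(1 - t), so
[x^n] f = 3^n * (1/n) [t^(n-1)] phi(t)^n = 3^n * (1/n) [t^(n-1)] (1 - t)^(-n) = 3^n * (1/n) C(2n - 2, n - 1) = 3^n * C_{n-1}.
For n = 25: C_24 = C(48, 24) / 25 = 32247603683100/25 = 1289904147324.
With the 3^25 = 847288609443 factor, the coefficient is 847288609443 * 1289904147324 = 1092921091300910569580532.

1092921091300910569580532


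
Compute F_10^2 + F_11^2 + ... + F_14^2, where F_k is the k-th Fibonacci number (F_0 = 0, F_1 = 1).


There is a standard identity sum_{k=0}^{N} F_k^2 = F_N * F_{N+1} (proved inductively from the telescoping relation F_k^2 = F_k F_{k+1} - F_{k-1} F_k). Then
sum_{k=10}^{14} F_k^2 = F_14 F_15 - F_9 F_10.
Computing: F_14 = 377, F_15 = 610, F_9 = 34, F_10 = 55.
Sum = 377 * 610 - 34 * 55 = 228100.

228100


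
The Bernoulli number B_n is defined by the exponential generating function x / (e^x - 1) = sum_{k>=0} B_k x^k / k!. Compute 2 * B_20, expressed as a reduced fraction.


Bernoulli numbers can also be computed recursively via B_0 = 1 and sum_{j=0}^{m} C(m+1, j) B_j = 0 for m >= 1. Odd-index Bernoulli numbers vanish for k >= 3.
Computing B_20 = -174611/330, so 2 * B_20 = 2 * -174611/330 = -174611/165.

-174611/165


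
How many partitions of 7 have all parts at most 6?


Using the generating function (1-x)^(-1)(1-x^2)^(-1)...(1-x^6)^(-1),
the coefficient of x^7 counts these restricted partitions.
Result = 14

14


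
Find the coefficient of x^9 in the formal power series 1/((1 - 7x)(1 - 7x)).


By partial fractions or Cauchy convolution:
The coefficient equals sum_{k=0}^{9} 7^k * 7^(9-k).
= 403536070

403536070


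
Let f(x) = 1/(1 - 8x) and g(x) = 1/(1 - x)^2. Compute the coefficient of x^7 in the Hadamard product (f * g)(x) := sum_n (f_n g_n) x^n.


f has coefficients f_k = 8^k. For g = 1/(1 - x)^2 the coefficient is g_k = C(k + 1, 1) = k + 1. The Hadamard coefficient is (f * g)_k = 8^k * (k + 1).
For k = 7: 8^7 * 8 = 2097152 * 8 = 16777216.

16777216


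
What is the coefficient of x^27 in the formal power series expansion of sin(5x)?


The Maclaurin series is sin(t) = sum_{k>=0} (-1)^k t^(2k+1) / (2k+1)!, so substituting t = 5x, only odd powers of x are nonzero, with coefficient of x^(2k+1) equal to (-1)^k 5^(2k+1) / (2k+1)!.
Write 27 = 2*13 + 1, giving the coefficient (-1)^13 * 5^27 / 27! = -7450580596923828125/10888869450418352160768000000 = -476837158203125/696887644826774538289152.

-476837158203125/696887644826774538289152


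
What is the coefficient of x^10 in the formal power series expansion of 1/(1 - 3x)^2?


The general identity 1/(1 - c x)^r = sum_{k>=0} c^k C(k + r - 1, r - 1) x^k follows by substituting y = c x into 1/(1 - y)^r = sum_{k>=0} C(k + r - 1, r - 1) y^k.
For c = 3, r = 2, k = 10:
3^10 * C(11, 1) = 59049 * 11 = 649539.

649539


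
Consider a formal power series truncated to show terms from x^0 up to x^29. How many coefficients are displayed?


From x^0 to x^29 inclusive, the count is 29 - 0 + 1 = 30.

30


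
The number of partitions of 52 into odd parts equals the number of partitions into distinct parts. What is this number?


Computing partitions of 52 into odd parts (1, 3, 5, ...):
Using the generating function prod_{k>=0} 1/(1-x^(2k+1)),
the count is 4582

4582


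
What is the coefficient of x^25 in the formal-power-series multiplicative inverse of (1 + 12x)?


The inverse is 1/(1 + 12x). Apply the geometric identity 1/(1 - y) = sum_{k>=0} y^k with y = -12x:
1/(1 + 12x) = sum_{k>=0} (-12)^k x^k.
So the coefficient of x^25 is (-12)^25 = -953962166440690129601298432.

-953962166440690129601298432


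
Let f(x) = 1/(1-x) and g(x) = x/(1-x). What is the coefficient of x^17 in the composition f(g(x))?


First simplify the composition: f(g(x)) = 1/(1 - x/(1-x)) = (1-x)/((1-x) - x) = (1-x)/(1-2x).
Now extract the coefficient. Write (1-x)/(1-2x) = 1/(1-2x) - x/(1-2x).
The coefficient of x^n in 1/(1-2x) is 2^n, and in x/(1-2x) is 2^(n-1) (for n >= 1).
So the coefficient of x^17 is 2^17 - 2^16 = 131072 - 65536 = 65536.

65536


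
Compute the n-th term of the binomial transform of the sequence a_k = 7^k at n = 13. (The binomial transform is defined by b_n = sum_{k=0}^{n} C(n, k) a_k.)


With a_k = 7^k, b_n = sum_{k=0}^{n} C(n, k) 7^k = (1 + 7)^n by the binomial theorem.
For n = 13: (1 + 7)^13 = 8^13 = 549755813888.

549755813888


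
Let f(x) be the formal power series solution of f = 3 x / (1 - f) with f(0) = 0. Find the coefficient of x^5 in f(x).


Apply Lagrange inversion: f = 3 x * phi(f) with phi(t) = 1/(1 - t), so
[x^n] f = 3^n * (1/n) [t^(n-1)] phi(t)^n = 3^n * (1/n) [t^(n-1)] (1 - t)^(-n) = 3^n * (1/n) C(2n - 2, n - 1) = 3^n * C_{n-1}.
For n = 5: C_4 = C(8, 4) / 5 = 70/5 = 14.
With the 3^5 = 243 factor, the coefficient is 243 * 14 = 3402.

3402


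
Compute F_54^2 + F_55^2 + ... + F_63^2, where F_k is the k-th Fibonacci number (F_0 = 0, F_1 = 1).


There is a standard identity sum_{k=0}^{N} F_k^2 = F_N * F_{N+1} (proved inductively from the telescoping relation F_k^2 = F_k F_{k+1} - F_{k-1} F_k). Then
sum_{k=54}^{63} F_k^2 = F_63 F_64 - F_53 F_54.
Computing: F_63 = 6557470319842, F_64 = 10610209857723, F_53 = 53316291173, F_54 = 86267571272.
Sum = 6557470319842 * 10610209857723 - 53316291173 * 86267571272 = 69571536762364856641857710.

69571536762364856641857710


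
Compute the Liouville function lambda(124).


The Liouville function is lambda(k) = (-1)^Omega(k), where Omega(k) counts the prime factors of k with multiplicity.
Factoring: 124 = 2 * 2 * 31, so Omega(124) = 3.
lambda(124) = (-1)^3 = -1.

-1


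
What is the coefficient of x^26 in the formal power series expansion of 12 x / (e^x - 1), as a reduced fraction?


The exponential generating function for Bernoulli numbers is
x / (e^x - 1) = sum_{k>=0} B_k x^k / k!.
So the coefficient of x^26 in 12 x / (e^x - 1) is 12 B_26 / 26!.
Computing: B_26 = 8553103/6, 26! = 403291461126605635584000000, giving
12 * 8553103/6 / 403291461126605635584000000 = 657931/15511210043330985984000000.

657931/15511210043330985984000000


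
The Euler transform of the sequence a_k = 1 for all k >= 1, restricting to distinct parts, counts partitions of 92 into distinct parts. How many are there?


Partitions of 92 into distinct parts can be computed via generating function.
Product (1+x)(1+x^2)(1+x^3)...
The coefficient of x^92 = 225585

225585


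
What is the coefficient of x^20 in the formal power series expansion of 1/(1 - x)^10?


The negative binomial / multiset identity is
1/(1 - x)^r = sum_{k>=0} C(k + r - 1, r - 1) x^k.
Here r = 10 and k = 20, so the coefficient is
C(20 + 9, 9) = C(29, 9)
= 10015005

10015005


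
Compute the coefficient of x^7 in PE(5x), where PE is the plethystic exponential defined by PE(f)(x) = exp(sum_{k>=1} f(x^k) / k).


With f(x) = 5x, the exponent is sum_{k>=1} 5 x^k / k = 5 * (-ln(1 - x)). Exponentiating:
PE(5x) = exp(-5 ln(1 - x)) = 1/(1 - x)^5.
By the negative binomial expansion, [x^n] 1/(1 - x)^5 = C(n + 4, 4).
For n = 7: C(11, 4) = 330.

330


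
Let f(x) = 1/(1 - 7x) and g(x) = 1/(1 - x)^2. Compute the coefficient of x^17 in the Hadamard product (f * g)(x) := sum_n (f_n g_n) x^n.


f has coefficients f_k = 7^k. For g = 1/(1 - x)^2 the coefficient is g_k = C(k + 1, 1) = k + 1. The Hadamard coefficient is (f * g)_k = 7^k * (k + 1).
For k = 17: 7^17 * 18 = 232630513987207 * 18 = 4187349251769726.

4187349251769726


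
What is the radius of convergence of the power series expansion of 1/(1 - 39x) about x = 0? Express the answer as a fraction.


Expanding 1/(1 - 39x) = sum_{k>=0} 39^k x^k, the series converges when |39x| < 1, i.e., |x| < 1/39.
So the radius of convergence is 1/39 = 1/39.

1/39


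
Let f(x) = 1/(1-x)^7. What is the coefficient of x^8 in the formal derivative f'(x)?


Differentiate: d/dx [ 1/(1-x)^r ] = r / (1-x)^(r+1).
Here r = 7, so f'(x) = 7 / (1-x)^8.
The expansion of 1/(1-x)^(r+1) has coefficient of x^n equal to C(n+r, r).
So the coefficient of x^8 in f'(x) is
7 * C(15, 7) = 7 * 6435 = 45045

45045


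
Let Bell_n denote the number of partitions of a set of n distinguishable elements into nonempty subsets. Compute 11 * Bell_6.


Bell_6 can be computed from the Bell triangle or from Dobinski's identity Bell_n = (1/e) * sum_{k>=0} k^n / k!.
Computing Bell_6 = 203.
Then 11 * 203 = 2233.

2233


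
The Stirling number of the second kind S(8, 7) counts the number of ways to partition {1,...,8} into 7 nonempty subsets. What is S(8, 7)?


Using the explicit formula S(n,k) = (1/k!) sum_{j=0}^{k} (-1)^(k-j) C(k,j) j^n:
S(8, 7) = 28
Equivalently, S(n,k) is n! times the coefficient of x^n in the EGF (e^x - 1)^k / k!.

28
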